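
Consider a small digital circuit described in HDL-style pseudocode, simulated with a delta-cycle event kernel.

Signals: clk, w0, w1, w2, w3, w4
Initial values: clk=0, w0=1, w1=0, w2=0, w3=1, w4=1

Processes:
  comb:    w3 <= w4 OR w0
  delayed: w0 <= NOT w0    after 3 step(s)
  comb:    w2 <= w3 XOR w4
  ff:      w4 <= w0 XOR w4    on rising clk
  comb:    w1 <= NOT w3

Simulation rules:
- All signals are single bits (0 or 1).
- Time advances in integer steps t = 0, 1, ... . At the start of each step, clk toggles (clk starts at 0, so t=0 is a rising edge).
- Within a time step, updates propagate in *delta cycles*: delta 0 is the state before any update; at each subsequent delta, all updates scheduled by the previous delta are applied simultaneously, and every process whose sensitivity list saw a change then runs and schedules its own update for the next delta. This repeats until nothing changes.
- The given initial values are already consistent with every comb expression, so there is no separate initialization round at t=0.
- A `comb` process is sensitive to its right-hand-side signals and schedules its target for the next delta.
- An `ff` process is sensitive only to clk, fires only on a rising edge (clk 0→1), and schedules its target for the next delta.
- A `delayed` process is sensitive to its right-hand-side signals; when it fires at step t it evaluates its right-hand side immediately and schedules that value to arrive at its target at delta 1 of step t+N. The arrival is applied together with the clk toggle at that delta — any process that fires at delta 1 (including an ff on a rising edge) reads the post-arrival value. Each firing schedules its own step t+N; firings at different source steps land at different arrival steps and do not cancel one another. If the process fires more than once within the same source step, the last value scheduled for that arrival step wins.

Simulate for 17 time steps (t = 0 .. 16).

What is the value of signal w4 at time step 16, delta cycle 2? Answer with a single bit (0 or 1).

t=0 Δ0: clk=0 w2=0 w3=1 w1=0 w0=1 w4=1
  Δ1: clk:0→1
  Δ2: w4:1→0
  Δ3: w2:0→1
  (3Δ to stable)
t=1 Δ0: clk=1 w2=1 w3=1 w1=0 w0=1 w4=0
  Δ1: clk:1→0
  (1Δ to stable)
t=2 Δ0: clk=0 w2=1 w3=1 w1=0 w0=1 w4=0
  Δ1: clk:0→1
  Δ2: w4:0→1
  Δ3: w2:1→0
  (3Δ to stable)
t=3 Δ0: clk=1 w2=0 w3=1 w1=0 w0=1 w4=1
  Δ1: clk:1→0
  (1Δ to stable)
t=4 Δ0: clk=0 w2=0 w3=1 w1=0 w0=1 w4=1
  Δ1: clk:0→1
  Δ2: w4:1→0
  Δ3: w2:0→1
  (3Δ to stable)
t=5 Δ0: clk=1 w2=1 w3=1 w1=0 w0=1 w4=0
  Δ1: clk:1→0
  (1Δ to stable)
t=6 Δ0: clk=0 w2=1 w3=1 w1=0 w0=1 w4=0
  Δ1: clk:0→1
  Δ2: w4:0→1
  Δ3: w2:1→0
  (3Δ to stable)
t=7 Δ0: clk=1 w2=0 w3=1 w1=0 w0=1 w4=1
  Δ1: clk:1→0
  (1Δ to stable)
t=8 Δ0: clk=0 w2=0 w3=1 w1=0 w0=1 w4=1
  Δ1: clk:0→1
  Δ2: w4:1→0
  Δ3: w2:0→1
  (3Δ to stable)
t=9 Δ0: clk=1 w2=1 w3=1 w1=0 w0=1 w4=0
  Δ1: clk:1→0
  (1Δ to stable)
t=10 Δ0: clk=0 w2=1 w3=1 w1=0 w0=1 w4=0
  Δ1: clk:0→1
  Δ2: w4:0→1
  Δ3: w2:1→0
  (3Δ to stable)
t=11 Δ0: clk=1 w2=0 w3=1 w1=0 w0=1 w4=1
  Δ1: clk:1→0
  (1Δ to stable)
t=12 Δ0: clk=0 w2=0 w3=1 w1=0 w0=1 w4=1
  Δ1: clk:0→1
  Δ2: w4:1→0
  Δ3: w2:0→1
  (3Δ to stable)
t=13 Δ0: clk=1 w2=1 w3=1 w1=0 w0=1 w4=0
  Δ1: clk:1→0
  (1Δ to stable)
t=14 Δ0: clk=0 w2=1 w3=1 w1=0 w0=1 w4=0
  Δ1: clk:0→1
  Δ2: w4:0→1
  Δ3: w2:1→0
  (3Δ to stable)
t=15 Δ0: clk=1 w2=0 w3=1 w1=0 w0=1 w4=1
  Δ1: clk:1→0
  (1Δ to stable)
t=16 Δ0: clk=0 w2=0 w3=1 w1=0 w0=1 w4=1
  Δ1: clk:0→1
  Δ2: w4:1→0
  Δ3: w2:0→1
  (3Δ to stable)

0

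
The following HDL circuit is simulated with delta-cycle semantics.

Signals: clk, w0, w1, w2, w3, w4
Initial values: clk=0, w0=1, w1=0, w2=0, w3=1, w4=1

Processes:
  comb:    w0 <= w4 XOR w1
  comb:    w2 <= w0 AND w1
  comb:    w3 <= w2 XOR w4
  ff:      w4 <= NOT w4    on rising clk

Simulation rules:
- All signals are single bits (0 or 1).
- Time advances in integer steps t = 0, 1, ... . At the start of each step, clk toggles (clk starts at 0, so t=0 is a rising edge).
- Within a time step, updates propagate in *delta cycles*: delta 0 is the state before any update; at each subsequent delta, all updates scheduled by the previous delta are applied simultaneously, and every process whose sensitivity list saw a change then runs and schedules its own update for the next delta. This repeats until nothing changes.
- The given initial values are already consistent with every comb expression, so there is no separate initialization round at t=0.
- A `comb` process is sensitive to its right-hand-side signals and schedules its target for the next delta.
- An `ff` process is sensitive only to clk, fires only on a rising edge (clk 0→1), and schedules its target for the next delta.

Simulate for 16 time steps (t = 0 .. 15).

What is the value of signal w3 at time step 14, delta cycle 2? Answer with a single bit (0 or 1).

0

t0.Δ0 w0=1 w4=1 w3=1 w1=0 w2=0 clk=0
t0.Δ1 w0=1 w4=1 w3=1 w1=0 w2=0 clk=1
t0.Δ2 w0=1 w4=0 w3=1 w1=0 w2=0 clk=1
t0.Δ3 w0=0 w4=0 w3=0 w1=0 w2=0 clk=1
t1.Δ0 w0=0 w4=0 w3=0 w1=0 w2=0 clk=1
t1.Δ1 w0=0 w4=0 w3=0 w1=0 w2=0 clk=0
t2.Δ0 w0=0 w4=0 w3=0 w1=0 w2=0 clk=0
t2.Δ1 w0=0 w4=0 w3=0 w1=0 w2=0 clk=1
t2.Δ2 w0=0 w4=1 w3=0 w1=0 w2=0 clk=1
t2.Δ3 w0=1 w4=1 w3=1 w1=0 w2=0 clk=1
t3.Δ0 w0=1 w4=1 w3=1 w1=0 w2=0 clk=1
t3.Δ1 w0=1 w4=1 w3=1 w1=0 w2=0 clk=0
t4.Δ0 w0=1 w4=1 w3=1 w1=0 w2=0 clk=0
t4.Δ1 w0=1 w4=1 w3=1 w1=0 w2=0 clk=1
t4.Δ2 w0=1 w4=0 w3=1 w1=0 w2=0 clk=1
t4.Δ3 w0=0 w4=0 w3=0 w1=0 w2=0 clk=1
t5.Δ0 w0=0 w4=0 w3=0 w1=0 w2=0 clk=1
t5.Δ1 w0=0 w4=0 w3=0 w1=0 w2=0 clk=0
t6.Δ0 w0=0 w4=0 w3=0 w1=0 w2=0 clk=0
t6.Δ1 w0=0 w4=0 w3=0 w1=0 w2=0 clk=1
t6.Δ2 w0=0 w4=1 w3=0 w1=0 w2=0 clk=1
t6.Δ3 w0=1 w4=1 w3=1 w1=0 w2=0 clk=1
t7.Δ0 w0=1 w4=1 w3=1 w1=0 w2=0 clk=1
t7.Δ1 w0=1 w4=1 w3=1 w1=0 w2=0 clk=0
t8.Δ0 w0=1 w4=1 w3=1 w1=0 w2=0 clk=0
t8.Δ1 w0=1 w4=1 w3=1 w1=0 w2=0 clk=1
t8.Δ2 w0=1 w4=0 w3=1 w1=0 w2=0 clk=1
t8.Δ3 w0=0 w4=0 w3=0 w1=0 w2=0 clk=1
t9.Δ0 w0=0 w4=0 w3=0 w1=0 w2=0 clk=1
t9.Δ1 w0=0 w4=0 w3=0 w1=0 w2=0 clk=0
t10.Δ0 w0=0 w4=0 w3=0 w1=0 w2=0 clk=0
t10.Δ1 w0=0 w4=0 w3=0 w1=0 w2=0 clk=1
t10.Δ2 w0=0 w4=1 w3=0 w1=0 w2=0 clk=1
t10.Δ3 w0=1 w4=1 w3=1 w1=0 w2=0 clk=1
t11.Δ0 w0=1 w4=1 w3=1 w1=0 w2=0 clk=1
t11.Δ1 w0=1 w4=1 w3=1 w1=0 w2=0 clk=0
t12.Δ0 w0=1 w4=1 w3=1 w1=0 w2=0 clk=0
t12.Δ1 w0=1 w4=1 w3=1 w1=0 w2=0 clk=1
t12.Δ2 w0=1 w4=0 w3=1 w1=0 w2=0 clk=1
t12.Δ3 w0=0 w4=0 w3=0 w1=0 w2=0 clk=1
t13.Δ0 w0=0 w4=0 w3=0 w1=0 w2=0 clk=1
t13.Δ1 w0=0 w4=0 w3=0 w1=0 w2=0 clk=0
t14.Δ0 w0=0 w4=0 w3=0 w1=0 w2=0 clk=0
t14.Δ1 w0=0 w4=0 w3=0 w1=0 w2=0 clk=1
t14.Δ2 w0=0 w4=1 w3=0 w1=0 w2=0 clk=1
t14.Δ3 w0=1 w4=1 w3=1 w1=0 w2=0 clk=1
t15.Δ0 w0=1 w4=1 w3=1 w1=0 w2=0 clk=1
t15.Δ1 w0=1 w4=1 w3=1 w1=0 w2=0 clk=0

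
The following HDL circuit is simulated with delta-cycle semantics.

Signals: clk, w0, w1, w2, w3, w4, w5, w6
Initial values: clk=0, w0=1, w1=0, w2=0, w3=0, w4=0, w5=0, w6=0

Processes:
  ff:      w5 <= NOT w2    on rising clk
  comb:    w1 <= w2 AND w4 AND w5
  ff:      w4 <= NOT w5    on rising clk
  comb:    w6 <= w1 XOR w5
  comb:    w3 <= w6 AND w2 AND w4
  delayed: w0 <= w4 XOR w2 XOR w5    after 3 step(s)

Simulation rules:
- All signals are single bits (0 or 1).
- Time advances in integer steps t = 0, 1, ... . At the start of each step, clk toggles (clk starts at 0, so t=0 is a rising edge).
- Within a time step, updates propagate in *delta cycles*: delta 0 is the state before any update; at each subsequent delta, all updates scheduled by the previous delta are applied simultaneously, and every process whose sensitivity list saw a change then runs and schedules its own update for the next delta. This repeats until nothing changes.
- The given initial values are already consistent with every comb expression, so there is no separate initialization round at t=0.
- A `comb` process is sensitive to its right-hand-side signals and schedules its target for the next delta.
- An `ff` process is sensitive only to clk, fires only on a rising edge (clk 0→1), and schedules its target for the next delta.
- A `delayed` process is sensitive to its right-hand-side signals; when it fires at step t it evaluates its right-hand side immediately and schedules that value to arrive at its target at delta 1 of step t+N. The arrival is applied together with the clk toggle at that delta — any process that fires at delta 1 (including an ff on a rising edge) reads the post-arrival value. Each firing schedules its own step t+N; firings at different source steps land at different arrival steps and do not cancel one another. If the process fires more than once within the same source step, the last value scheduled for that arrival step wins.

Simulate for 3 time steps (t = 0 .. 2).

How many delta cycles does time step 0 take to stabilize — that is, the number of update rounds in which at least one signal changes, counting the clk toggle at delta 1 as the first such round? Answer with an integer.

3

[bits: w6,w2,w0,w1,w4,clk,w3,w5]
t=0: Δ0=00100000 Δ1=00100100 Δ2=00101101 Δ3=10101101 | 3Δ
t=1: Δ0=10101101 Δ1=10101001 | 1Δ
t=2: Δ0=10101001 Δ1=10101101 Δ2=10100101 | 2Δ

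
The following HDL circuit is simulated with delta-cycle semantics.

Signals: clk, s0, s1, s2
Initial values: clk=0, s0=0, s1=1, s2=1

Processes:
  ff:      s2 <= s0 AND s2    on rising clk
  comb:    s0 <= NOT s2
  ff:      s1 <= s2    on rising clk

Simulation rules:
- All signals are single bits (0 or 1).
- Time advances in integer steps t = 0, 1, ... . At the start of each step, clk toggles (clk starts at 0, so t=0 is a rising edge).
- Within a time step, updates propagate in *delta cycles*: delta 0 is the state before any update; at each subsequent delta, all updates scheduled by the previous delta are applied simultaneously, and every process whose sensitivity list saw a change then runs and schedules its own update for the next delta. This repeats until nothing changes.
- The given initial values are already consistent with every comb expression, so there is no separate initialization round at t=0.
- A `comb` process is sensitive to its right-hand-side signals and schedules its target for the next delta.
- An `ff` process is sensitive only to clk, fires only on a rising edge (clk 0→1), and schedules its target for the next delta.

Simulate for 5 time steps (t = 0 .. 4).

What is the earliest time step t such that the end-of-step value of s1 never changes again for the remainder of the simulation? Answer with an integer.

2

t=0 Δ0: s2=1 clk=0 s1=1 s0=0
  Δ1: clk:0→1
  Δ2: s2:1→0
  Δ3: s0:0→1
  (3Δ to stable)
t=1 Δ0: s2=0 clk=1 s1=1 s0=1
  Δ1: clk:1→0
  (1Δ to stable)
t=2 Δ0: s2=0 clk=0 s1=1 s0=1
  Δ1: clk:0→1
  Δ2: s1:1→0
  (2Δ to stable)
t=3 Δ0: s2=0 clk=1 s1=0 s0=1
  Δ1: clk:1→0
  (1Δ to stable)
t=4 Δ0: s2=0 clk=0 s1=0 s0=1
  Δ1: clk:0→1
  (1Δ to stable)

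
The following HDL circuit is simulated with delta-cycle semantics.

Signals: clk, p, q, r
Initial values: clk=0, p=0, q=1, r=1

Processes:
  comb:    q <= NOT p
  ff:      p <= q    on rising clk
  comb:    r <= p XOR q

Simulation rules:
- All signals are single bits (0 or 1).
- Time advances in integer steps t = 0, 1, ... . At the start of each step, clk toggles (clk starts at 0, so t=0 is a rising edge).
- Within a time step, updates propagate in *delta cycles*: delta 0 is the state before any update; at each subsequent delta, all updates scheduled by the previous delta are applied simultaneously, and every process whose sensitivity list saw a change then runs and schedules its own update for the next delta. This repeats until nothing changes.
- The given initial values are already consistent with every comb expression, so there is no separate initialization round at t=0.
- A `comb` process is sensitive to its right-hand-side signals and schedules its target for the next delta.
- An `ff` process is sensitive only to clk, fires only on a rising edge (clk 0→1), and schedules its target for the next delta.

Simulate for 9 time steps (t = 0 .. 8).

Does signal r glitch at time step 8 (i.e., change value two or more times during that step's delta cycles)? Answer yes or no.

[bits: p,clk,r,q]
t=0: Δ0=0011 Δ1=0111 Δ2=1111 Δ3=1100 Δ4=1110 | 4Δ
t=1: Δ0=1110 Δ1=1010 | 1Δ
t=2: Δ0=1010 Δ1=1110 Δ2=0110 Δ3=0101 Δ4=0111 | 4Δ
t=3: Δ0=0111 Δ1=0011 | 1Δ
t=4: Δ0=0011 Δ1=0111 Δ2=1111 Δ3=1100 Δ4=1110 | 4Δ
t=5: Δ0=1110 Δ1=1010 | 1Δ
t=6: Δ0=1010 Δ1=1110 Δ2=0110 Δ3=0101 Δ4=0111 | 4Δ
t=7: Δ0=0111 Δ1=0011 | 1Δ
t=8: Δ0=0011 Δ1=0111 Δ2=1111 Δ3=1100 Δ4=1110 | 4Δ

yes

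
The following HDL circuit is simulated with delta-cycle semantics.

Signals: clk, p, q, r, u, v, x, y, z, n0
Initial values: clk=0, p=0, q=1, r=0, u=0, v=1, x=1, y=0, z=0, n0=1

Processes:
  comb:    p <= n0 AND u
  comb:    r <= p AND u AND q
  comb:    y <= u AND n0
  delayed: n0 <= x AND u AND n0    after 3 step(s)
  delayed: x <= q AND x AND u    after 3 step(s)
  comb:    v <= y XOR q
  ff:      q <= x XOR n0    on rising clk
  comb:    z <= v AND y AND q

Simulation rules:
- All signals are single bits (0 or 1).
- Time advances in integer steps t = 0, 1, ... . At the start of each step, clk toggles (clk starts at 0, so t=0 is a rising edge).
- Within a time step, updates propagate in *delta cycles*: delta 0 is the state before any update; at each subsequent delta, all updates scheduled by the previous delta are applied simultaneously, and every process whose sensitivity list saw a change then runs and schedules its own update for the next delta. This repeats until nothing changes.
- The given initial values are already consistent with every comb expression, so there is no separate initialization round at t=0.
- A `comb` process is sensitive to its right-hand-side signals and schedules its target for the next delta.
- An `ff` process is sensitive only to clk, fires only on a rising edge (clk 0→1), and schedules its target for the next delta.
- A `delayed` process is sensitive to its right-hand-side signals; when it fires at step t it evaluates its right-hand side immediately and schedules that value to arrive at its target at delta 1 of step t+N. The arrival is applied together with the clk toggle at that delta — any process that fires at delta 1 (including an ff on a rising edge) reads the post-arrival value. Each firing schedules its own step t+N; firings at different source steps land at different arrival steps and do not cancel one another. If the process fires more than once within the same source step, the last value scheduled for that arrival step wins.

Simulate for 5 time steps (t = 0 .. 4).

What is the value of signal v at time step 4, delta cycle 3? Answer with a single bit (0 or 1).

1

t=0 Δ0: n0=1 u=0 clk=0 y=0 z=0 p=0 r=0 q=1 x=1 v=1
  Δ1: clk:0→1
  Δ2: q:1→0
  Δ3: v:1→0
  (3Δ to stable)
t=1 Δ0: n0=1 u=0 clk=1 y=0 z=0 p=0 r=0 q=0 x=1 v=0
  Δ1: clk:1→0
  (1Δ to stable)
t=2 Δ0: n0=1 u=0 clk=0 y=0 z=0 p=0 r=0 q=0 x=1 v=0
  Δ1: clk:0→1
  (1Δ to stable)
t=3 Δ0: n0=1 u=0 clk=1 y=0 z=0 p=0 r=0 q=0 x=1 v=0
  Δ1: clk:1→0, x:1→0
  (1Δ to stable)
t=4 Δ0: n0=1 u=0 clk=0 y=0 z=0 p=0 r=0 q=0 x=0 v=0
  Δ1: clk:0→1
  Δ2: q:0→1
  Δ3: v:0→1
  (3Δ to stable)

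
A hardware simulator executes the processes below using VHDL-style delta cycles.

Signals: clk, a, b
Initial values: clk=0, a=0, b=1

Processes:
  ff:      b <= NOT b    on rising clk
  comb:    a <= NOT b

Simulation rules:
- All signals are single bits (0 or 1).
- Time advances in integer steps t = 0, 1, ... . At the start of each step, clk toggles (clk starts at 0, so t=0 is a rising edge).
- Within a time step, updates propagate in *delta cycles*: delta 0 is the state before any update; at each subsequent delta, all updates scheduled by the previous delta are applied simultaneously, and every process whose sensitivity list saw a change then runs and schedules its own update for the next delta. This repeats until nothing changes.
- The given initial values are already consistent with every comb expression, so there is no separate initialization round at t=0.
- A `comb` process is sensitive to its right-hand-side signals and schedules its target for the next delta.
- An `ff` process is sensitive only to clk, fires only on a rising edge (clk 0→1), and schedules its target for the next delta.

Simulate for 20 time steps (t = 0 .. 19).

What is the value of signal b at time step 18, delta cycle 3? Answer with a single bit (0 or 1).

1

[bits: b,clk,a]
t=0: Δ0=100 Δ1=110 Δ2=010 Δ3=011 | 3Δ
t=1: Δ0=011 Δ1=001 | 1Δ
t=2: Δ0=001 Δ1=011 Δ2=111 Δ3=110 | 3Δ
t=3: Δ0=110 Δ1=100 | 1Δ
t=4: Δ0=100 Δ1=110 Δ2=010 Δ3=011 | 3Δ
t=5: Δ0=011 Δ1=001 | 1Δ
t=6: Δ0=001 Δ1=011 Δ2=111 Δ3=110 | 3Δ
t=7: Δ0=110 Δ1=100 | 1Δ
t=8: Δ0=100 Δ1=110 Δ2=010 Δ3=011 | 3Δ
t=9: Δ0=011 Δ1=001 | 1Δ
t=10: Δ0=001 Δ1=011 Δ2=111 Δ3=110 | 3Δ
t=11: Δ0=110 Δ1=100 | 1Δ
t=12: Δ0=100 Δ1=110 Δ2=010 Δ3=011 | 3Δ
t=13: Δ0=011 Δ1=001 | 1Δ
t=14: Δ0=001 Δ1=011 Δ2=111 Δ3=110 | 3Δ
t=15: Δ0=110 Δ1=100 | 1Δ
t=16: Δ0=100 Δ1=110 Δ2=010 Δ3=011 | 3Δ
t=17: Δ0=011 Δ1=001 | 1Δ
t=18: Δ0=001 Δ1=011 Δ2=111 Δ3=110 | 3Δ
t=19: Δ0=110 Δ1=100 | 1Δ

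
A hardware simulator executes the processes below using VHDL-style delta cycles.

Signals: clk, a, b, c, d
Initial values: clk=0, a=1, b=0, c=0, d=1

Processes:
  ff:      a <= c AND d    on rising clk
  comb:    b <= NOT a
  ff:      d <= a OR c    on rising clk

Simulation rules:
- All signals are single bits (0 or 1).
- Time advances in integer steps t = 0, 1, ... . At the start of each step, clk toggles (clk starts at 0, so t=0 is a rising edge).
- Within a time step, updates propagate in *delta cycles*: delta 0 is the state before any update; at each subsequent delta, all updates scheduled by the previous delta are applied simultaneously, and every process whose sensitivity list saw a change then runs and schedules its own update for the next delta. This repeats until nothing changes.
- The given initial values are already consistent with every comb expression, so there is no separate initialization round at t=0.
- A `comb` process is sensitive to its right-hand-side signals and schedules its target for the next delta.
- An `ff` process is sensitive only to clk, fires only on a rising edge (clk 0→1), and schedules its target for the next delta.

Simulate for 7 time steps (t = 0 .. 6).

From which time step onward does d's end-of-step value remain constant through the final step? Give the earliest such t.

t0.Δ0 d=1 clk=0 b=0 a=1 c=0
t0.Δ1 d=1 clk=1 b=0 a=1 c=0
t0.Δ2 d=1 clk=1 b=0 a=0 c=0
t0.Δ3 d=1 clk=1 b=1 a=0 c=0
t1.Δ0 d=1 clk=1 b=1 a=0 c=0
t1.Δ1 d=1 clk=0 b=1 a=0 c=0
t2.Δ0 d=1 clk=0 b=1 a=0 c=0
t2.Δ1 d=1 clk=1 b=1 a=0 c=0
t2.Δ2 d=0 clk=1 b=1 a=0 c=0
t3.Δ0 d=0 clk=1 b=1 a=0 c=0
t3.Δ1 d=0 clk=0 b=1 a=0 c=0
t4.Δ0 d=0 clk=0 b=1 a=0 c=0
t4.Δ1 d=0 clk=1 b=1 a=0 c=0
t5.Δ0 d=0 clk=1 b=1 a=0 c=0
t5.Δ1 d=0 clk=0 b=1 a=0 c=0
t6.Δ0 d=0 clk=0 b=1 a=0 c=0
t6.Δ1 d=0 clk=1 b=1 a=0 c=0

2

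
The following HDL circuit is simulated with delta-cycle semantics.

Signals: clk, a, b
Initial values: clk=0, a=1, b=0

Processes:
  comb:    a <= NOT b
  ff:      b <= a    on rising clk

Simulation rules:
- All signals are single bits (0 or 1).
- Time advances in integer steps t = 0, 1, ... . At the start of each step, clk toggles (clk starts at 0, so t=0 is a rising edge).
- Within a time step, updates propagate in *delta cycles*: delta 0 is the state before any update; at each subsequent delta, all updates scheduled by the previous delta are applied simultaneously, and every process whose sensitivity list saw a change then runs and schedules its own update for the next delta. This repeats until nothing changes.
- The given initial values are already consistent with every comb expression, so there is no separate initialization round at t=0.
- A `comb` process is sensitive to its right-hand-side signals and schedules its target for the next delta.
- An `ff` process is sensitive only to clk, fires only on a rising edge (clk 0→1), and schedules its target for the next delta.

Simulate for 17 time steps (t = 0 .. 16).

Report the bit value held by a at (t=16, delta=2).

t0.Δ0 clk=0 a=1 b=0
t0.Δ1 clk=1 a=1 b=0
t0.Δ2 clk=1 a=1 b=1
t0.Δ3 clk=1 a=0 b=1
t1.Δ0 clk=1 a=0 b=1
t1.Δ1 clk=0 a=0 b=1
t2.Δ0 clk=0 a=0 b=1
t2.Δ1 clk=1 a=0 b=1
t2.Δ2 clk=1 a=0 b=0
t2.Δ3 clk=1 a=1 b=0
t3.Δ0 clk=1 a=1 b=0
t3.Δ1 clk=0 a=1 b=0
t4.Δ0 clk=0 a=1 b=0
t4.Δ1 clk=1 a=1 b=0
t4.Δ2 clk=1 a=1 b=1
t4.Δ3 clk=1 a=0 b=1
t5.Δ0 clk=1 a=0 b=1
t5.Δ1 clk=0 a=0 b=1
t6.Δ0 clk=0 a=0 b=1
t6.Δ1 clk=1 a=0 b=1
t6.Δ2 clk=1 a=0 b=0
t6.Δ3 clk=1 a=1 b=0
t7.Δ0 clk=1 a=1 b=0
t7.Δ1 clk=0 a=1 b=0
t8.Δ0 clk=0 a=1 b=0
t8.Δ1 clk=1 a=1 b=0
t8.Δ2 clk=1 a=1 b=1
t8.Δ3 clk=1 a=0 b=1
t9.Δ0 clk=1 a=0 b=1
t9.Δ1 clk=0 a=0 b=1
t10.Δ0 clk=0 a=0 b=1
t10.Δ1 clk=1 a=0 b=1
t10.Δ2 clk=1 a=0 b=0
t10.Δ3 clk=1 a=1 b=0
t11.Δ0 clk=1 a=1 b=0
t11.Δ1 clk=0 a=1 b=0
t12.Δ0 clk=0 a=1 b=0
t12.Δ1 clk=1 a=1 b=0
t12.Δ2 clk=1 a=1 b=1
t12.Δ3 clk=1 a=0 b=1
t13.Δ0 clk=1 a=0 b=1
t13.Δ1 clk=0 a=0 b=1
t14.Δ0 clk=0 a=0 b=1
t14.Δ1 clk=1 a=0 b=1
t14.Δ2 clk=1 a=0 b=0
t14.Δ3 clk=1 a=1 b=0
t15.Δ0 clk=1 a=1 b=0
t15.Δ1 clk=0 a=1 b=0
t16.Δ0 clk=0 a=1 b=0
t16.Δ1 clk=1 a=1 b=0
t16.Δ2 clk=1 a=1 b=1
t16.Δ3 clk=1 a=0 b=1

1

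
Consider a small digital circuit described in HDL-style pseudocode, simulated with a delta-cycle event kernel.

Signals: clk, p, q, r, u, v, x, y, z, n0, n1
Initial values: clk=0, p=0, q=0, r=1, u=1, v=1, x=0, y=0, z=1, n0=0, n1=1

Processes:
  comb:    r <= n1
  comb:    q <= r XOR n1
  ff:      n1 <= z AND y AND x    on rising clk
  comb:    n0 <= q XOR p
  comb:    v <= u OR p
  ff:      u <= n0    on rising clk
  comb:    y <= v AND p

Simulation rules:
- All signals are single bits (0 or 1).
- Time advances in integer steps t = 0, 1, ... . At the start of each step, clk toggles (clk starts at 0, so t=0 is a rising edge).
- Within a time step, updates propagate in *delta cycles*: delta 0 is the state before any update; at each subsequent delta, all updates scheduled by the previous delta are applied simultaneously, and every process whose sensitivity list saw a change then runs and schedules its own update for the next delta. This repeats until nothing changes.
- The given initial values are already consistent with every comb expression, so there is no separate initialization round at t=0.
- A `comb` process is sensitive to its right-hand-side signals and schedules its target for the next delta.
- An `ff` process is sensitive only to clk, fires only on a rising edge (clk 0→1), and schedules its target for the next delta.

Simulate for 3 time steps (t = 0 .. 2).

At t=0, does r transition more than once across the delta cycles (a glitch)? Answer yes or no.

[bits: v,z,x,n0,u,r,q,p,clk,n1,y]
t=0: Δ0=11001100010 Δ1=11001100110 Δ2=11000100100 Δ3=01000010100 Δ4=01010000100 Δ5=01000000100 | 5Δ
t=1: Δ0=01000000100 Δ1=01000000000 | 1Δ
t=2: Δ0=01000000000 Δ1=01000000100 | 1Δ

no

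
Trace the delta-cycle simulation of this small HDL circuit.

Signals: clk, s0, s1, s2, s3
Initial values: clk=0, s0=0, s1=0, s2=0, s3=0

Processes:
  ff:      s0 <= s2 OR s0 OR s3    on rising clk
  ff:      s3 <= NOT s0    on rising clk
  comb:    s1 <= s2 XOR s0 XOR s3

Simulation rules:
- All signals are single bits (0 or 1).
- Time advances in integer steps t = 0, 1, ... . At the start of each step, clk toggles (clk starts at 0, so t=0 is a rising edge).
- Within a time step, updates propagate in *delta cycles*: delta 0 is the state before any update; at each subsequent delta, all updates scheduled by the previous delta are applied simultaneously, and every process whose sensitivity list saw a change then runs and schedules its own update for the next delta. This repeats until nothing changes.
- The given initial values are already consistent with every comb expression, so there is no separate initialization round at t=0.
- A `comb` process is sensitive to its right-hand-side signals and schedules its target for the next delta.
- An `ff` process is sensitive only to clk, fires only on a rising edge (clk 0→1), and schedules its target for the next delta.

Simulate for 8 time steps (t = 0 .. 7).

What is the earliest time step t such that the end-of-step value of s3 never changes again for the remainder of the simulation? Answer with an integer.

4

t0.Δ0 s2=0 s0=0 s1=0 clk=0 s3=0
t0.Δ1 s2=0 s0=0 s1=0 clk=1 s3=0
t0.Δ2 s2=0 s0=0 s1=0 clk=1 s3=1
t0.Δ3 s2=0 s0=0 s1=1 clk=1 s3=1
t1.Δ0 s2=0 s0=0 s1=1 clk=1 s3=1
t1.Δ1 s2=0 s0=0 s1=1 clk=0 s3=1
t2.Δ0 s2=0 s0=0 s1=1 clk=0 s3=1
t2.Δ1 s2=0 s0=0 s1=1 clk=1 s3=1
t2.Δ2 s2=0 s0=1 s1=1 clk=1 s3=1
t2.Δ3 s2=0 s0=1 s1=0 clk=1 s3=1
t3.Δ0 s2=0 s0=1 s1=0 clk=1 s3=1
t3.Δ1 s2=0 s0=1 s1=0 clk=0 s3=1
t4.Δ0 s2=0 s0=1 s1=0 clk=0 s3=1
t4.Δ1 s2=0 s0=1 s1=0 clk=1 s3=1
t4.Δ2 s2=0 s0=1 s1=0 clk=1 s3=0
t4.Δ3 s2=0 s0=1 s1=1 clk=1 s3=0
t5.Δ0 s2=0 s0=1 s1=1 clk=1 s3=0
t5.Δ1 s2=0 s0=1 s1=1 clk=0 s3=0
t6.Δ0 s2=0 s0=1 s1=1 clk=0 s3=0
t6.Δ1 s2=0 s0=1 s1=1 clk=1 s3=0
t7.Δ0 s2=0 s0=1 s1=1 clk=1 s3=0
t7.Δ1 s2=0 s0=1 s1=1 clk=0 s3=0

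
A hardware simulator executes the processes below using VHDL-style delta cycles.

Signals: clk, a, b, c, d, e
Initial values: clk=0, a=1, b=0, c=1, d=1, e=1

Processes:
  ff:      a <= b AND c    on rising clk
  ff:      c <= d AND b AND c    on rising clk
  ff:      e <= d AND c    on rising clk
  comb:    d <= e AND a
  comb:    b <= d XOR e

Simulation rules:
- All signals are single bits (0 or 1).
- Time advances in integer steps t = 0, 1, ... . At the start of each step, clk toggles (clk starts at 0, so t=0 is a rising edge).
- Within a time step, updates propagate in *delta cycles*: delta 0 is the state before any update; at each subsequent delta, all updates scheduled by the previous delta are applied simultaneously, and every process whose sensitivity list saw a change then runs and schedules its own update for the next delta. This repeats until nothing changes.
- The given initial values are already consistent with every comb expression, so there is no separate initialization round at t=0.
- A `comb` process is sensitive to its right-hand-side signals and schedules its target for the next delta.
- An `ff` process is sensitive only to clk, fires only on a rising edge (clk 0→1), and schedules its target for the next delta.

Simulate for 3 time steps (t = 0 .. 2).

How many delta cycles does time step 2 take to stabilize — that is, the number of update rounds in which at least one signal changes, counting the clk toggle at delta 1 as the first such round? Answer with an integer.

3

[bits: e,a,c,clk,b,d]
t=0: Δ0=111001 Δ1=111101 Δ2=100101 Δ3=100100 Δ4=100110 | 4Δ
t=1: Δ0=100110 Δ1=100010 | 1Δ
t=2: Δ0=100010 Δ1=100110 Δ2=000110 Δ3=000100 | 3Δ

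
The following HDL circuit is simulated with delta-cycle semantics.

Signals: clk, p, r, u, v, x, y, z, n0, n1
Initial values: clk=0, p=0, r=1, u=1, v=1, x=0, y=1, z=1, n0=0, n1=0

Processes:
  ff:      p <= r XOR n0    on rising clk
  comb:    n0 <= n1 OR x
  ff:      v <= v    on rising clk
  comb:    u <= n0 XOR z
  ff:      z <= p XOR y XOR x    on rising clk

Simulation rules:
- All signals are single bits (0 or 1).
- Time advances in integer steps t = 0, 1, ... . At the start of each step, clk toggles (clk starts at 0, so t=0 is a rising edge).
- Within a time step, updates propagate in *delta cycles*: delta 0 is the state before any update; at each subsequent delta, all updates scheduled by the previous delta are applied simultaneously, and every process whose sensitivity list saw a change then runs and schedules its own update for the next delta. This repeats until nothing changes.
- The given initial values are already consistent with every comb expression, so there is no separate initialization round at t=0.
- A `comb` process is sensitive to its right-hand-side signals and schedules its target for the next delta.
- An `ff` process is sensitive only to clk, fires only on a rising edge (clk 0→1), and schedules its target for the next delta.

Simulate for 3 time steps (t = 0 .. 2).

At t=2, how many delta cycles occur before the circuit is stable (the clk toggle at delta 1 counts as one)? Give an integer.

t0.Δ0 y=1 n1=0 n0=0 r=1 x=0 p=0 v=1 clk=0 z=1 u=1
t0.Δ1 y=1 n1=0 n0=0 r=1 x=0 p=0 v=1 clk=1 z=1 u=1
t0.Δ2 y=1 n1=0 n0=0 r=1 x=0 p=1 v=1 clk=1 z=1 u=1
t1.Δ0 y=1 n1=0 n0=0 r=1 x=0 p=1 v=1 clk=1 z=1 u=1
t1.Δ1 y=1 n1=0 n0=0 r=1 x=0 p=1 v=1 clk=0 z=1 u=1
t2.Δ0 y=1 n1=0 n0=0 r=1 x=0 p=1 v=1 clk=0 z=1 u=1
t2.Δ1 y=1 n1=0 n0=0 r=1 x=0 p=1 v=1 clk=1 z=1 u=1
t2.Δ2 y=1 n1=0 n0=0 r=1 x=0 p=1 v=1 clk=1 z=0 u=1
t2.Δ3 y=1 n1=0 n0=0 r=1 x=0 p=1 v=1 clk=1 z=0 u=0

3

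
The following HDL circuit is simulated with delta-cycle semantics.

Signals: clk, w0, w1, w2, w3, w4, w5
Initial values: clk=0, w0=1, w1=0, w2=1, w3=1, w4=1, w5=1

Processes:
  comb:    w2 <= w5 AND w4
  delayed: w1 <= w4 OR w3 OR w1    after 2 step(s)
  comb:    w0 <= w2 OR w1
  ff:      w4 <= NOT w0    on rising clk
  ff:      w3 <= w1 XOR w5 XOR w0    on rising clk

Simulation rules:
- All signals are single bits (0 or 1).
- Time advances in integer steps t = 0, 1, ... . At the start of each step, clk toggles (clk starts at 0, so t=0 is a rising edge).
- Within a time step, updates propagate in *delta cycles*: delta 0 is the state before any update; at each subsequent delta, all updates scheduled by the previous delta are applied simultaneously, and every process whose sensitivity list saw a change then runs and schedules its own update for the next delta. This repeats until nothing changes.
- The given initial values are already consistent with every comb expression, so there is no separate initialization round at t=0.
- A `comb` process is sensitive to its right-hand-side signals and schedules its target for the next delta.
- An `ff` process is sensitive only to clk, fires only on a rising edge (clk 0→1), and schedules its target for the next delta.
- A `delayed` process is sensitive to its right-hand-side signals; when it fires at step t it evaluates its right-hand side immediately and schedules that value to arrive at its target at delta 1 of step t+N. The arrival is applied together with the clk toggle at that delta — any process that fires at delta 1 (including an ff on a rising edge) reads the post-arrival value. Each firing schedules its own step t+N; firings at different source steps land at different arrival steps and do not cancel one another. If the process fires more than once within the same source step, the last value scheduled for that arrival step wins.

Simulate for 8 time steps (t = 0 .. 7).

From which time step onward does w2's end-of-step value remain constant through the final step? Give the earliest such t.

4

t=0 Δ0: w4=1 w1=0 w3=1 w0=1 w5=1 clk=0 w2=1
  Δ1: clk:0→1
  Δ2: w4:1→0, w3:1→0
  Δ3: w2:1→0
  Δ4: w0:1→0
  (4Δ to stable)
t=1 Δ0: w4=0 w1=0 w3=0 w0=0 w5=1 clk=1 w2=0
  Δ1: clk:1→0
  (1Δ to stable)
t=2 Δ0: w4=0 w1=0 w3=0 w0=0 w5=1 clk=0 w2=0
  Δ1: clk:0→1
  Δ2: w4:0→1, w3:0→1
  Δ3: w2:0→1
  Δ4: w0:0→1
  (4Δ to stable)
t=3 Δ0: w4=1 w1=0 w3=1 w0=1 w5=1 clk=1 w2=1
  Δ1: clk:1→0
  (1Δ to stable)
t=4 Δ0: w4=1 w1=0 w3=1 w0=1 w5=1 clk=0 w2=1
  Δ1: w1:0→1, clk:0→1
  Δ2: w4:1→0
  Δ3: w2:1→0
  (3Δ to stable)
t=5 Δ0: w4=0 w1=1 w3=1 w0=1 w5=1 clk=1 w2=0
  Δ1: clk:1→0
  (1Δ to stable)
t=6 Δ0: w4=0 w1=1 w3=1 w0=1 w5=1 clk=0 w2=0
  Δ1: clk:0→1
  (1Δ to stable)
t=7 Δ0: w4=0 w1=1 w3=1 w0=1 w5=1 clk=1 w2=0
  Δ1: clk:1→0
  (1Δ to stable)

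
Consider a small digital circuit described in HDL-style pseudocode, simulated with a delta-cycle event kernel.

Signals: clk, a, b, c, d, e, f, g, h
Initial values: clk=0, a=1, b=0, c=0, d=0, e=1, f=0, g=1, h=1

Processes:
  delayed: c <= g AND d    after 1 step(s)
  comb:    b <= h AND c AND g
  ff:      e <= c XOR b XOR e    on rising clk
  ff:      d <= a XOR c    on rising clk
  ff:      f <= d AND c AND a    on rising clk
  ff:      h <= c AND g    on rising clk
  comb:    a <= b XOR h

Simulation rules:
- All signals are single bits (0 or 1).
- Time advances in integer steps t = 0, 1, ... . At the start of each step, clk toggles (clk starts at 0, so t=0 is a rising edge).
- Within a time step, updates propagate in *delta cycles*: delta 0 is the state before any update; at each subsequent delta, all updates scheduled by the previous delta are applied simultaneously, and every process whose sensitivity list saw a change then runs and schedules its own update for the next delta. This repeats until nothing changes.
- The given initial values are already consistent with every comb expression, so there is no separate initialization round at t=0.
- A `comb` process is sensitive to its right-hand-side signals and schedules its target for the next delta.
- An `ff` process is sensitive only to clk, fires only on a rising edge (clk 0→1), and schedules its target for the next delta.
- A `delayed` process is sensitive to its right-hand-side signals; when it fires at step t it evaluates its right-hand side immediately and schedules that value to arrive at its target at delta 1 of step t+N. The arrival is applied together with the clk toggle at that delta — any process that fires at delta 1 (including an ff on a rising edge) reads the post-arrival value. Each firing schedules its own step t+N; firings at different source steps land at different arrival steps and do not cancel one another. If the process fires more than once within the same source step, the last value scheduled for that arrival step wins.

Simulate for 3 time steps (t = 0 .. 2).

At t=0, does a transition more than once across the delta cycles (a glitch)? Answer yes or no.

[bits: e,h,d,g,c,f,clk,b,a]
t=0: Δ0=110100001 Δ1=110100101 Δ2=101100101 Δ3=101100100 | 3Δ
t=1: Δ0=101100100 Δ1=101110000 | 1Δ
t=2: Δ0=101110000 Δ1=101110100 Δ2=011110100 Δ3=011110111 Δ4=011110110 | 4Δ

no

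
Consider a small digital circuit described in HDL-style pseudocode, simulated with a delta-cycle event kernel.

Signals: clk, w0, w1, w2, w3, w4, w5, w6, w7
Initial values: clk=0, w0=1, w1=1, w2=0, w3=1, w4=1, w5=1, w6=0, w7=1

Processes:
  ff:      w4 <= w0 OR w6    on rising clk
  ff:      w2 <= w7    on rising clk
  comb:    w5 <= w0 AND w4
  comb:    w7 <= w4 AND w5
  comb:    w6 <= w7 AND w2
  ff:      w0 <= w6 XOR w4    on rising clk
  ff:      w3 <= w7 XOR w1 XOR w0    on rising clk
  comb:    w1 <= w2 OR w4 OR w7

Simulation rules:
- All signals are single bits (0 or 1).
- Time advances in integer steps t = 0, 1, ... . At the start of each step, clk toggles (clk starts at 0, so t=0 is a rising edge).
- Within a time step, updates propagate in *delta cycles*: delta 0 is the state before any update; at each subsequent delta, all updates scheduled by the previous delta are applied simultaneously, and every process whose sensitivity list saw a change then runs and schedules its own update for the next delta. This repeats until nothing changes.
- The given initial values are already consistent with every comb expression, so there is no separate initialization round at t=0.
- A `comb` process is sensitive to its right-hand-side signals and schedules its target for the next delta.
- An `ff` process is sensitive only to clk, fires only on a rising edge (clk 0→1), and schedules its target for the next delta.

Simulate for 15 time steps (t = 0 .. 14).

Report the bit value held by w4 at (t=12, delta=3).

t=0 Δ0: w1=1 w0=1 clk=0 w7=1 w6=0 w4=1 w3=1 w2=0 w5=1
  Δ1: clk:0→1
  Δ2: w2:0→1
  Δ3: w6:0→1
  (3Δ to stable)
t=1 Δ0: w1=1 w0=1 clk=1 w7=1 w6=1 w4=1 w3=1 w2=1 w5=1
  Δ1: clk:1→0
  (1Δ to stable)
t=2 Δ0: w1=1 w0=1 clk=0 w7=1 w6=1 w4=1 w3=1 w2=1 w5=1
  Δ1: clk:0→1
  Δ2: w0:1→0
  Δ3: w5:1→0
  Δ4: w7:1→0
  Δ5: w6:1→0
  (5Δ to stable)
t=3 Δ0: w1=1 w0=0 clk=1 w7=0 w6=0 w4=1 w3=1 w2=1 w5=0
  Δ1: clk:1→0
  (1Δ to stable)
t=4 Δ0: w1=1 w0=0 clk=0 w7=0 w6=0 w4=1 w3=1 w2=1 w5=0
  Δ1: clk:0→1
  Δ2: w0:0→1, w4:1→0, w2:1→0
  Δ3: w1:1→0
  (3Δ to stable)
t=5 Δ0: w1=0 w0=1 clk=1 w7=0 w6=0 w4=0 w3=1 w2=0 w5=0
  Δ1: clk:1→0
  (1Δ to stable)
t=6 Δ0: w1=0 w0=1 clk=0 w7=0 w6=0 w4=0 w3=1 w2=0 w5=0
  Δ1: clk:0→1
  Δ2: w0:1→0, w4:0→1
  Δ3: w1:0→1
  (3Δ to stable)
t=7 Δ0: w1=1 w0=0 clk=1 w7=0 w6=0 w4=1 w3=1 w2=0 w5=0
  Δ1: clk:1→0
  (1Δ to stable)
t=8 Δ0: w1=1 w0=0 clk=0 w7=0 w6=0 w4=1 w3=1 w2=0 w5=0
  Δ1: clk:0→1
  Δ2: w0:0→1, w4:1→0
  Δ3: w1:1→0
  (3Δ to stable)
t=9 Δ0: w1=0 w0=1 clk=1 w7=0 w6=0 w4=0 w3=1 w2=0 w5=0
  Δ1: clk:1→0
  (1Δ to stable)
t=10 Δ0: w1=0 w0=1 clk=0 w7=0 w6=0 w4=0 w3=1 w2=0 w5=0
  Δ1: clk:0→1
  Δ2: w0:1→0, w4:0→1
  Δ3: w1:0→1
  (3Δ to stable)
t=11 Δ0: w1=1 w0=0 clk=1 w7=0 w6=0 w4=1 w3=1 w2=0 w5=0
  Δ1: clk:1→0
  (1Δ to stable)
t=12 Δ0: w1=1 w0=0 clk=0 w7=0 w6=0 w4=1 w3=1 w2=0 w5=0
  Δ1: clk:0→1
  Δ2: w0:0→1, w4:1→0
  Δ3: w1:1→0
  (3Δ to stable)
t=13 Δ0: w1=0 w0=1 clk=1 w7=0 w6=0 w4=0 w3=1 w2=0 w5=0
  Δ1: clk:1→0
  (1Δ to stable)
t=14 Δ0: w1=0 w0=1 clk=0 w7=0 w6=0 w4=0 w3=1 w2=0 w5=0
  Δ1: clk:0→1
  Δ2: w0:1→0, w4:0→1
  Δ3: w1:0→1
  (3Δ to stable)

0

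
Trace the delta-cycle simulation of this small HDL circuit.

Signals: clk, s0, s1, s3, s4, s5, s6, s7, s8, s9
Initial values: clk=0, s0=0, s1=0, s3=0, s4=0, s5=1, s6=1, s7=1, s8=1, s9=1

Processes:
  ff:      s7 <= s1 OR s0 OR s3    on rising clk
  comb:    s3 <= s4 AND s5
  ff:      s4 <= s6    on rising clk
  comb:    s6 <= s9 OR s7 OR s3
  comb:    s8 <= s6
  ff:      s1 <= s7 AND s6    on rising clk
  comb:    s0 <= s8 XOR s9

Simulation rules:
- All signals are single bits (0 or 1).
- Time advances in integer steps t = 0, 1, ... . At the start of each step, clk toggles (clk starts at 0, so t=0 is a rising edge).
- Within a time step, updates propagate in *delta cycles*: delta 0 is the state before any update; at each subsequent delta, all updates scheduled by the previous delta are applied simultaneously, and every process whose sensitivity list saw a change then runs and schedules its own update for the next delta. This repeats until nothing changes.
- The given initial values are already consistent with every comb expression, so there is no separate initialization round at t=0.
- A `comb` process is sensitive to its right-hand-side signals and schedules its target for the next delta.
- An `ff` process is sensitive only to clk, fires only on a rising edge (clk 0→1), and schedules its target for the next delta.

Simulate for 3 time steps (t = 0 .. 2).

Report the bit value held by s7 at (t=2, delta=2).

t0.Δ0 s8=1 clk=0 s1=0 s7=1 s6=1 s5=1 s4=0 s3=0 s9=1 s0=0
t0.Δ1 s8=1 clk=1 s1=0 s7=1 s6=1 s5=1 s4=0 s3=0 s9=1 s0=0
t0.Δ2 s8=1 clk=1 s1=1 s7=0 s6=1 s5=1 s4=1 s3=0 s9=1 s0=0
t0.Δ3 s8=1 clk=1 s1=1 s7=0 s6=1 s5=1 s4=1 s3=1 s9=1 s0=0
t1.Δ0 s8=1 clk=1 s1=1 s7=0 s6=1 s5=1 s4=1 s3=1 s9=1 s0=0
t1.Δ1 s8=1 clk=0 s1=1 s7=0 s6=1 s5=1 s4=1 s3=1 s9=1 s0=0
t2.Δ0 s8=1 clk=0 s1=1 s7=0 s6=1 s5=1 s4=1 s3=1 s9=1 s0=0
t2.Δ1 s8=1 clk=1 s1=1 s7=0 s6=1 s5=1 s4=1 s3=1 s9=1 s0=0
t2.Δ2 s8=1 clk=1 s1=0 s7=1 s6=1 s5=1 s4=1 s3=1 s9=1 s0=0

1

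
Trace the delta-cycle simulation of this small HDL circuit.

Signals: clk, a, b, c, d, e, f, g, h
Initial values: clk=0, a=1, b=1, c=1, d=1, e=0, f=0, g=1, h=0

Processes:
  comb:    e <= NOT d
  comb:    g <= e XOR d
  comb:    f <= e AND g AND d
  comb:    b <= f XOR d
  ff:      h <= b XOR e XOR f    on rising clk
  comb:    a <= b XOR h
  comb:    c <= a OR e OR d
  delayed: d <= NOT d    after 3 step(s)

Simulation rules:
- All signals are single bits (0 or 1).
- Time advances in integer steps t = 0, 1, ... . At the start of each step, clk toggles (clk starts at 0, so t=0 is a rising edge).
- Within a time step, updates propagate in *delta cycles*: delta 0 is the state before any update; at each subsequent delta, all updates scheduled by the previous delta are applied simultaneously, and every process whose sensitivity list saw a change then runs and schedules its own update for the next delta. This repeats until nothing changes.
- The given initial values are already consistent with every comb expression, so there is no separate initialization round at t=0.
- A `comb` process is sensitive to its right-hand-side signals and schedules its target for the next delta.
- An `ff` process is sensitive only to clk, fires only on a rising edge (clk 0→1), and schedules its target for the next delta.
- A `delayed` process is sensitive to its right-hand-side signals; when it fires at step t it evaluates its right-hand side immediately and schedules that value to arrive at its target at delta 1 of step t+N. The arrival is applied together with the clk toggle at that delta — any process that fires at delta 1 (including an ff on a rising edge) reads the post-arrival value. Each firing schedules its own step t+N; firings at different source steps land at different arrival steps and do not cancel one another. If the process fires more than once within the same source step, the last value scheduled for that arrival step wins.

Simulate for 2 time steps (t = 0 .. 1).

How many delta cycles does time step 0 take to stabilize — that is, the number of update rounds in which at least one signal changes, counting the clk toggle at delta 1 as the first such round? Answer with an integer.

t=0 Δ0: e=0 f=0 c=1 g=1 h=0 a=1 b=1 d=1 clk=0
  Δ1: clk:0→1
  Δ2: h:0→1
  Δ3: a:1→0
  (3Δ to stable)
t=1 Δ0: e=0 f=0 c=1 g=1 h=1 a=0 b=1 d=1 clk=1
  Δ1: clk:1→0
  (1Δ to stable)

3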